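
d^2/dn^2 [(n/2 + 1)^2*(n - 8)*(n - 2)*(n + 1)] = 5*n^3 - 15*n^2 - 39*n + 2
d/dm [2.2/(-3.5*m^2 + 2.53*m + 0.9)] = (15.4*m - 5.566)/(-3.5*m^2 + 2.53*m + 0.9)^2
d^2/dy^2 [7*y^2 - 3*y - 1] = 14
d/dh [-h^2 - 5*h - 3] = -2*h - 5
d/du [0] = 0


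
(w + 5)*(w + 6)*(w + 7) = w^3 + 18*w^2 + 107*w + 210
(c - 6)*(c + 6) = c^2 - 36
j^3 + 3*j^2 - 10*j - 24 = (j - 3)*(j + 2)*(j + 4)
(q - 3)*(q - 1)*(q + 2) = q^3 - 2*q^2 - 5*q + 6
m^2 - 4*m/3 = m*(m - 4/3)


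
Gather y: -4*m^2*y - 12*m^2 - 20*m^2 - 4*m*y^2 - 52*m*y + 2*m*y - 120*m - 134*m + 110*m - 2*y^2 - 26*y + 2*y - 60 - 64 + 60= -32*m^2 - 144*m + y^2*(-4*m - 2) + y*(-4*m^2 - 50*m - 24) - 64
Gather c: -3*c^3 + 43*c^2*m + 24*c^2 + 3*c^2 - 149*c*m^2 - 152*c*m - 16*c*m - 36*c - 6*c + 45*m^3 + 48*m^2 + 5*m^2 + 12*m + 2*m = -3*c^3 + c^2*(43*m + 27) + c*(-149*m^2 - 168*m - 42) + 45*m^3 + 53*m^2 + 14*m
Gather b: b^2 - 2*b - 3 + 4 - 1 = b^2 - 2*b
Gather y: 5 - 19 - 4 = -18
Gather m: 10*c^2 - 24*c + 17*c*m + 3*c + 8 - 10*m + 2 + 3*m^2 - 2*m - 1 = 10*c^2 - 21*c + 3*m^2 + m*(17*c - 12) + 9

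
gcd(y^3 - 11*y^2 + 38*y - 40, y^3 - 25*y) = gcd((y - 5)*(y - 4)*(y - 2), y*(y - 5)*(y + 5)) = y - 5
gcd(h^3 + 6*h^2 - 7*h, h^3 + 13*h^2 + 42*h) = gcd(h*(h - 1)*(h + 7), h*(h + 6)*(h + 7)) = h^2 + 7*h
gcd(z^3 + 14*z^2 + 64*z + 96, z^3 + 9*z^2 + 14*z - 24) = z^2 + 10*z + 24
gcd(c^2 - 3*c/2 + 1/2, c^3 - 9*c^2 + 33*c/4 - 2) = c - 1/2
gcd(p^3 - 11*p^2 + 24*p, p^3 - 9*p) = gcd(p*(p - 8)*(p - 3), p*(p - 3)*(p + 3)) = p^2 - 3*p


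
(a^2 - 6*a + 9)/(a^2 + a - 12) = (a - 3)/(a + 4)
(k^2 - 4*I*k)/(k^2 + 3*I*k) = (k - 4*I)/(k + 3*I)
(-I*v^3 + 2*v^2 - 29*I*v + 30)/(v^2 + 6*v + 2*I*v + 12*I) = (-I*v^3 + 2*v^2 - 29*I*v + 30)/(v^2 + 2*v*(3 + I) + 12*I)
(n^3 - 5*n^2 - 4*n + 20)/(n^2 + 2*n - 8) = (n^2 - 3*n - 10)/(n + 4)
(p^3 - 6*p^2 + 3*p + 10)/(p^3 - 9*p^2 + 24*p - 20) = (p + 1)/(p - 2)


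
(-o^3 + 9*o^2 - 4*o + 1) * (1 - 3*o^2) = 3*o^5 - 27*o^4 + 11*o^3 + 6*o^2 - 4*o + 1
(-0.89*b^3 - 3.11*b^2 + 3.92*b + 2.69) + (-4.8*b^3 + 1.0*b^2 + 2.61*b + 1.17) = -5.69*b^3 - 2.11*b^2 + 6.53*b + 3.86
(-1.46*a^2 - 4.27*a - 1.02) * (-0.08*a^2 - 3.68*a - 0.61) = 0.1168*a^4 + 5.7144*a^3 + 16.6858*a^2 + 6.3583*a + 0.6222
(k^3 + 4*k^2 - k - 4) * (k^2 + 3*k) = k^5 + 7*k^4 + 11*k^3 - 7*k^2 - 12*k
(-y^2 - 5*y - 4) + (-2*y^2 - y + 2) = -3*y^2 - 6*y - 2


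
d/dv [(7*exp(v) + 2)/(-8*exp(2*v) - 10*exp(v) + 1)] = (56*exp(2*v) + 32*exp(v) + 27)*exp(v)/(64*exp(4*v) + 160*exp(3*v) + 84*exp(2*v) - 20*exp(v) + 1)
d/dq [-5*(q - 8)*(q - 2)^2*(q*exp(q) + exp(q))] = 5*(-q^4 + 7*q^3 + 9*q^2 - 52*q + 28)*exp(q)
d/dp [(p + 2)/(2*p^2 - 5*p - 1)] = (2*p^2 - 5*p - (p + 2)*(4*p - 5) - 1)/(-2*p^2 + 5*p + 1)^2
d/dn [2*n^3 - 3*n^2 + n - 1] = 6*n^2 - 6*n + 1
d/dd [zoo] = 0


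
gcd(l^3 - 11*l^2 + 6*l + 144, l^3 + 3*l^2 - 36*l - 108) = l^2 - 3*l - 18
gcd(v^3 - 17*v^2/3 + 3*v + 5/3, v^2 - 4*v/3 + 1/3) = v - 1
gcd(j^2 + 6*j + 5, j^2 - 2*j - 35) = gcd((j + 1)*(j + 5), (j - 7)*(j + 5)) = j + 5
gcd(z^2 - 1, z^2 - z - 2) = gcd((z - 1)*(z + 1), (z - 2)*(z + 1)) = z + 1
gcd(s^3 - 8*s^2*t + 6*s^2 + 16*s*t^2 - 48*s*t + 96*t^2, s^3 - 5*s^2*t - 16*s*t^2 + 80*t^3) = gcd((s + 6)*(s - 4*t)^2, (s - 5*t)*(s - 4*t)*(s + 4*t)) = s - 4*t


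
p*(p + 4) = p^2 + 4*p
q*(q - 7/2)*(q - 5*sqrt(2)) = q^3 - 5*sqrt(2)*q^2 - 7*q^2/2 + 35*sqrt(2)*q/2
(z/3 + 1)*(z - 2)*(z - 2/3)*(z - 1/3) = z^4/3 - 61*z^2/27 + 56*z/27 - 4/9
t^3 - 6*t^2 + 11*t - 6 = (t - 3)*(t - 2)*(t - 1)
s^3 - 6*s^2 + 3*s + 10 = (s - 5)*(s - 2)*(s + 1)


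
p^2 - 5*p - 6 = (p - 6)*(p + 1)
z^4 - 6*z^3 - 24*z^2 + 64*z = z*(z - 8)*(z - 2)*(z + 4)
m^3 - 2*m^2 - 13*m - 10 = (m - 5)*(m + 1)*(m + 2)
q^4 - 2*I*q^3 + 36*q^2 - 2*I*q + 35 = (q - 7*I)*(q + 5*I)*(-I*q + 1)*(I*q + 1)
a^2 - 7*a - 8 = (a - 8)*(a + 1)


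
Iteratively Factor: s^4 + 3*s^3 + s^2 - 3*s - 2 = (s + 2)*(s^3 + s^2 - s - 1) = (s + 1)*(s + 2)*(s^2 - 1) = (s + 1)^2*(s + 2)*(s - 1)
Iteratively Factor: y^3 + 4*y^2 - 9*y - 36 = (y - 3)*(y^2 + 7*y + 12) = (y - 3)*(y + 3)*(y + 4)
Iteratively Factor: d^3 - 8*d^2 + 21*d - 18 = (d - 2)*(d^2 - 6*d + 9) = (d - 3)*(d - 2)*(d - 3)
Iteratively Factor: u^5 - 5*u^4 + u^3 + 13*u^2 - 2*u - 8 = (u + 1)*(u^4 - 6*u^3 + 7*u^2 + 6*u - 8) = (u - 4)*(u + 1)*(u^3 - 2*u^2 - u + 2) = (u - 4)*(u - 1)*(u + 1)*(u^2 - u - 2) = (u - 4)*(u - 2)*(u - 1)*(u + 1)*(u + 1)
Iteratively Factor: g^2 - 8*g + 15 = (g - 3)*(g - 5)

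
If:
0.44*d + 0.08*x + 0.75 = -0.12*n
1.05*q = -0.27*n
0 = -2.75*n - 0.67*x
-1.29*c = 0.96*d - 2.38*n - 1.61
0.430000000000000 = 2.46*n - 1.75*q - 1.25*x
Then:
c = 2.60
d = -1.68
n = 0.05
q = -0.01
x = -0.22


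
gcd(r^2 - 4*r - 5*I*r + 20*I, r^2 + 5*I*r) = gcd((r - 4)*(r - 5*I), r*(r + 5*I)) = 1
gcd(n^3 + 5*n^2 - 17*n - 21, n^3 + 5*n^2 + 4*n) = n + 1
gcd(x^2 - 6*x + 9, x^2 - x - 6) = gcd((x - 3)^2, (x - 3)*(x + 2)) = x - 3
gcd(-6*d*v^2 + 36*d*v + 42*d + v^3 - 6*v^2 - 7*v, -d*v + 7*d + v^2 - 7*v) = v - 7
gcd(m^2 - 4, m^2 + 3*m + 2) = m + 2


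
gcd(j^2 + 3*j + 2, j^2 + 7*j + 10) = j + 2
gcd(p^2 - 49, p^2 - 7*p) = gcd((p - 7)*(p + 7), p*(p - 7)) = p - 7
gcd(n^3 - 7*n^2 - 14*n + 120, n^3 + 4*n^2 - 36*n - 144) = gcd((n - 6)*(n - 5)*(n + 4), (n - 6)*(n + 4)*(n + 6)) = n^2 - 2*n - 24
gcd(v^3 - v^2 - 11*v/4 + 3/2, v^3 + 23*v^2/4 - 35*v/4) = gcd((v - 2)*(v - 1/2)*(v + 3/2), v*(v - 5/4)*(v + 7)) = 1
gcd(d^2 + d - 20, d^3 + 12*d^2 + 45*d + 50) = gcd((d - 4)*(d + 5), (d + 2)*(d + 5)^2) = d + 5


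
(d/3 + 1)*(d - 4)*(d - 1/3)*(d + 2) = d^4/3 + 2*d^3/9 - 43*d^2/9 - 58*d/9 + 8/3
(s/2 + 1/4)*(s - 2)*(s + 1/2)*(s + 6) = s^4/2 + 5*s^3/2 - 31*s^2/8 - 11*s/2 - 3/2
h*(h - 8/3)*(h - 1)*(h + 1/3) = h^4 - 10*h^3/3 + 13*h^2/9 + 8*h/9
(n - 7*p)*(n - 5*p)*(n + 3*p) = n^3 - 9*n^2*p - n*p^2 + 105*p^3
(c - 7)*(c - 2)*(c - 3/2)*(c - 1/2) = c^4 - 11*c^3 + 131*c^2/4 - 139*c/4 + 21/2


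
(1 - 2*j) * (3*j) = -6*j^2 + 3*j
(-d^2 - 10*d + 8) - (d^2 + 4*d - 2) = -2*d^2 - 14*d + 10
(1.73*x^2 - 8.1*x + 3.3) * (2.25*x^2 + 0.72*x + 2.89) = 3.8925*x^4 - 16.9794*x^3 + 6.5927*x^2 - 21.033*x + 9.537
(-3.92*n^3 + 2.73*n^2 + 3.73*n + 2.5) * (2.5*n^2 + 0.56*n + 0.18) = -9.8*n^5 + 4.6298*n^4 + 10.1482*n^3 + 8.8302*n^2 + 2.0714*n + 0.45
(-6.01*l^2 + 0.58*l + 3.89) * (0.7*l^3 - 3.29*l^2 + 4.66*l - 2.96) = -4.207*l^5 + 20.1789*l^4 - 27.1918*l^3 + 7.6943*l^2 + 16.4106*l - 11.5144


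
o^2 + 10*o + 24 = (o + 4)*(o + 6)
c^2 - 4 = (c - 2)*(c + 2)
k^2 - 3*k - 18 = (k - 6)*(k + 3)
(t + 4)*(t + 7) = t^2 + 11*t + 28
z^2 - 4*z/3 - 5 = (z - 3)*(z + 5/3)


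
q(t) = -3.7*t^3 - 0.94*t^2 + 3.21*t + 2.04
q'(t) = -11.1*t^2 - 1.88*t + 3.21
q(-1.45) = 6.69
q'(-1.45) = -17.40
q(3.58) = -168.28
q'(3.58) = -145.78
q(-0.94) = 1.27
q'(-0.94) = -4.83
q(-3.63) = 154.98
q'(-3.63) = -136.23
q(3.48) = -154.11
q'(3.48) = -137.76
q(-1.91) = 18.26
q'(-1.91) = -33.69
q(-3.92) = 197.89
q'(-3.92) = -159.99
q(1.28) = -3.15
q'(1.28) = -17.38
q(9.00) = -2742.51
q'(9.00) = -912.81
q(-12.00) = 6221.76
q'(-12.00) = -1572.63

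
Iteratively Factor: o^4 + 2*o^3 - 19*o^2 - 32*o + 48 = (o - 4)*(o^3 + 6*o^2 + 5*o - 12) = (o - 4)*(o + 3)*(o^2 + 3*o - 4) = (o - 4)*(o + 3)*(o + 4)*(o - 1)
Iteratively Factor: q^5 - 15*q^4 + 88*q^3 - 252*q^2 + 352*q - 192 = (q - 2)*(q^4 - 13*q^3 + 62*q^2 - 128*q + 96) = (q - 4)*(q - 2)*(q^3 - 9*q^2 + 26*q - 24) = (q - 4)*(q - 2)^2*(q^2 - 7*q + 12) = (q - 4)^2*(q - 2)^2*(q - 3)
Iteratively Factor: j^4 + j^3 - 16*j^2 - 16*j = (j + 1)*(j^3 - 16*j) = j*(j + 1)*(j^2 - 16) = j*(j + 1)*(j + 4)*(j - 4)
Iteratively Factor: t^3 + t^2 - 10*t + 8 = (t - 2)*(t^2 + 3*t - 4) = (t - 2)*(t - 1)*(t + 4)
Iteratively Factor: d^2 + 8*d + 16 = (d + 4)*(d + 4)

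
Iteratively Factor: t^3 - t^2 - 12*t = (t - 4)*(t^2 + 3*t) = (t - 4)*(t + 3)*(t)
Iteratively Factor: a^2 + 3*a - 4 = (a - 1)*(a + 4)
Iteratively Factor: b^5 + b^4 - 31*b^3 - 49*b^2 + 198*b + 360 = (b + 2)*(b^4 - b^3 - 29*b^2 + 9*b + 180) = (b - 5)*(b + 2)*(b^3 + 4*b^2 - 9*b - 36) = (b - 5)*(b + 2)*(b + 3)*(b^2 + b - 12) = (b - 5)*(b - 3)*(b + 2)*(b + 3)*(b + 4)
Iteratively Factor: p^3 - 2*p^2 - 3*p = (p)*(p^2 - 2*p - 3) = p*(p - 3)*(p + 1)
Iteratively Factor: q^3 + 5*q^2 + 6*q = (q + 2)*(q^2 + 3*q) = q*(q + 2)*(q + 3)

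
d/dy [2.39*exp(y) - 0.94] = 2.39*exp(y)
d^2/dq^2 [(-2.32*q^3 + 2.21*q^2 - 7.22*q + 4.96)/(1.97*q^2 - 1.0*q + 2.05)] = (-33.234156*q^3 + 90.481074*q^2 + 57.82182*q - 41.16887)/(7.645373*q^6 - 11.6427*q^5 + 29.777535*q^4 - 25.231*q^3 + 30.986775*q^2 - 12.6075*q + 8.615125)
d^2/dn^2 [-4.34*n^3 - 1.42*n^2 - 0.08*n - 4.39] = -26.04*n - 2.84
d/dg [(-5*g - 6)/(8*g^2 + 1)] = (40*g^2 + 96*g - 5)/(64*g^4 + 16*g^2 + 1)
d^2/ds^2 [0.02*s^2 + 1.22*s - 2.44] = 0.0400000000000000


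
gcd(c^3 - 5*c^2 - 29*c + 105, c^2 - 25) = c + 5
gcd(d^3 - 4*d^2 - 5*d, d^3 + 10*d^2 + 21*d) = d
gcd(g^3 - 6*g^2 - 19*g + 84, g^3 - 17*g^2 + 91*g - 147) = g^2 - 10*g + 21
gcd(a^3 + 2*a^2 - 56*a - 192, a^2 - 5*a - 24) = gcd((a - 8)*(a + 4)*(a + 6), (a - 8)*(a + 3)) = a - 8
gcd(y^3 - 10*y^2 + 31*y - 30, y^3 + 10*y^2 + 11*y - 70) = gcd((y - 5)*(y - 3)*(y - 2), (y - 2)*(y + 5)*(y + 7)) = y - 2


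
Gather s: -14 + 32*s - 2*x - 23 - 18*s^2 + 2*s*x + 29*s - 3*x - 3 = -18*s^2 + s*(2*x + 61) - 5*x - 40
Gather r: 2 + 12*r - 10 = 12*r - 8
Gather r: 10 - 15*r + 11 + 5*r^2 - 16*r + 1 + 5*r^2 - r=10*r^2 - 32*r + 22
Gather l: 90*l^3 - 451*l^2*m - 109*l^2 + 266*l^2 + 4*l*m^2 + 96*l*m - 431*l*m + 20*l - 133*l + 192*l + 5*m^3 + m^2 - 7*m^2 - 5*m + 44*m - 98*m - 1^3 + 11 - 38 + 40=90*l^3 + l^2*(157 - 451*m) + l*(4*m^2 - 335*m + 79) + 5*m^3 - 6*m^2 - 59*m + 12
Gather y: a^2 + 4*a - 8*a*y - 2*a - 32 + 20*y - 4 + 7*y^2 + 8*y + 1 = a^2 + 2*a + 7*y^2 + y*(28 - 8*a) - 35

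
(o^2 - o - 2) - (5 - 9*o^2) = 10*o^2 - o - 7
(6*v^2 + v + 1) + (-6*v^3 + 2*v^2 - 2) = -6*v^3 + 8*v^2 + v - 1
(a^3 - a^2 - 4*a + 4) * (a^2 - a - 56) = a^5 - 2*a^4 - 59*a^3 + 64*a^2 + 220*a - 224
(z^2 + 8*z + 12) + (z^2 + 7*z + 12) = 2*z^2 + 15*z + 24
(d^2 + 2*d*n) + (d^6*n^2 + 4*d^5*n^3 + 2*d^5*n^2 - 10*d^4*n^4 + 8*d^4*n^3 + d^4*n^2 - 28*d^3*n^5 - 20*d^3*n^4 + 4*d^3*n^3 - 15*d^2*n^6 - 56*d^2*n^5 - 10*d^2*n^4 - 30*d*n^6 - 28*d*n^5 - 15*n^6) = d^6*n^2 + 4*d^5*n^3 + 2*d^5*n^2 - 10*d^4*n^4 + 8*d^4*n^3 + d^4*n^2 - 28*d^3*n^5 - 20*d^3*n^4 + 4*d^3*n^3 - 15*d^2*n^6 - 56*d^2*n^5 - 10*d^2*n^4 + d^2 - 30*d*n^6 - 28*d*n^5 + 2*d*n - 15*n^6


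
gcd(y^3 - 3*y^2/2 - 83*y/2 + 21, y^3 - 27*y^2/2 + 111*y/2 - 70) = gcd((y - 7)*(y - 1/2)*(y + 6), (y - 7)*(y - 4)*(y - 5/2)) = y - 7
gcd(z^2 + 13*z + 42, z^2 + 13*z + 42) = z^2 + 13*z + 42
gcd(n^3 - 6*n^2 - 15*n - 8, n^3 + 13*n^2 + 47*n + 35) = n + 1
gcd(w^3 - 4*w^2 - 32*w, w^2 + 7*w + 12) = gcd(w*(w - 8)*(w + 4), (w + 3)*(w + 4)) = w + 4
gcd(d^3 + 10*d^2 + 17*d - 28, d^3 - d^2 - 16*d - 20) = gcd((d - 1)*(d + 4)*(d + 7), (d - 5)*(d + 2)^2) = 1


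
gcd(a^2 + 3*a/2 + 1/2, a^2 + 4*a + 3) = a + 1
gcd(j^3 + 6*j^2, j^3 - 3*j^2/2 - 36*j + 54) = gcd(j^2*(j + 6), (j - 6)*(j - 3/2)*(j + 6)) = j + 6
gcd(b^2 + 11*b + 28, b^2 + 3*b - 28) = b + 7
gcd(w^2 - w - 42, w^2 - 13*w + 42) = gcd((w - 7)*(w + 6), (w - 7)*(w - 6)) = w - 7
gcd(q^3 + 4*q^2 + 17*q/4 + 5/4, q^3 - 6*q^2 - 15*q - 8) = q + 1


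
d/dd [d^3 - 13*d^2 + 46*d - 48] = 3*d^2 - 26*d + 46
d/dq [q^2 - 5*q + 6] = 2*q - 5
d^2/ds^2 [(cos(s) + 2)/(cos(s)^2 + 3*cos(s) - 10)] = (-9*(1 - cos(2*s))^2*cos(s)/4 - 5*(1 - cos(2*s))^2/4 - 241*cos(s)/2 - 63*cos(2*s) - 21*cos(3*s) + cos(5*s)/2 + 78)/((cos(s) - 2)^3*(cos(s) + 5)^3)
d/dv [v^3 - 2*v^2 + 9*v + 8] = 3*v^2 - 4*v + 9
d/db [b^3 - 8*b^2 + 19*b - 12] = 3*b^2 - 16*b + 19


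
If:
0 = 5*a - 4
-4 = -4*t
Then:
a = 4/5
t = 1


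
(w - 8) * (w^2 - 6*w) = w^3 - 14*w^2 + 48*w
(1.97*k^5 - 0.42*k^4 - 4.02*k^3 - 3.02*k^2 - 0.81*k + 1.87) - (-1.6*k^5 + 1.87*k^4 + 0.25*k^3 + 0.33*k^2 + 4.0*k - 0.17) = 3.57*k^5 - 2.29*k^4 - 4.27*k^3 - 3.35*k^2 - 4.81*k + 2.04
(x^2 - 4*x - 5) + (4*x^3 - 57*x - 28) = 4*x^3 + x^2 - 61*x - 33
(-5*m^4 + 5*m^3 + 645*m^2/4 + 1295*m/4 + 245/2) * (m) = -5*m^5 + 5*m^4 + 645*m^3/4 + 1295*m^2/4 + 245*m/2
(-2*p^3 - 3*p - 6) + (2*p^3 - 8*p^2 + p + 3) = -8*p^2 - 2*p - 3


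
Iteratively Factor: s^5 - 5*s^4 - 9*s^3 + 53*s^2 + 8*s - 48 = (s - 4)*(s^4 - s^3 - 13*s^2 + s + 12) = (s - 4)*(s + 3)*(s^3 - 4*s^2 - s + 4) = (s - 4)^2*(s + 3)*(s^2 - 1) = (s - 4)^2*(s + 1)*(s + 3)*(s - 1)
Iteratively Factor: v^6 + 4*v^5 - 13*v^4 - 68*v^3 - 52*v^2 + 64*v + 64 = (v + 2)*(v^5 + 2*v^4 - 17*v^3 - 34*v^2 + 16*v + 32) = (v - 4)*(v + 2)*(v^4 + 6*v^3 + 7*v^2 - 6*v - 8) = (v - 4)*(v + 2)*(v + 4)*(v^3 + 2*v^2 - v - 2) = (v - 4)*(v + 1)*(v + 2)*(v + 4)*(v^2 + v - 2) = (v - 4)*(v - 1)*(v + 1)*(v + 2)*(v + 4)*(v + 2)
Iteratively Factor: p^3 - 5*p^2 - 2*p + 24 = (p + 2)*(p^2 - 7*p + 12) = (p - 4)*(p + 2)*(p - 3)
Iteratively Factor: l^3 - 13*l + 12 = (l - 3)*(l^2 + 3*l - 4) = (l - 3)*(l + 4)*(l - 1)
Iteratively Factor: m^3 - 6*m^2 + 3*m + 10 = (m + 1)*(m^2 - 7*m + 10) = (m - 2)*(m + 1)*(m - 5)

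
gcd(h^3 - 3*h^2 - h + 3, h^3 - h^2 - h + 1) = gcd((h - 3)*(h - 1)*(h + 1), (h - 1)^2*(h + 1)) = h^2 - 1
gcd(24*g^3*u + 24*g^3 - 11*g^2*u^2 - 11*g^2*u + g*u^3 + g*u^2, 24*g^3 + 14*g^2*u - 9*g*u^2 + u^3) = 1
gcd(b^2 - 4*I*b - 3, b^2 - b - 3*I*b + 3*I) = b - 3*I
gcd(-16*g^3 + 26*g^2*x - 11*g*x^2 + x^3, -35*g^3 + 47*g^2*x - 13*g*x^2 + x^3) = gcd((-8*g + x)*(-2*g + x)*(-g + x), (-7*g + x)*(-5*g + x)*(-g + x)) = -g + x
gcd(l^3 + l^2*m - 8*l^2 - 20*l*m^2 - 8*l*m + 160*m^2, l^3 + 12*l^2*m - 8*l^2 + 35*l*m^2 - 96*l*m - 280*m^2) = l^2 + 5*l*m - 8*l - 40*m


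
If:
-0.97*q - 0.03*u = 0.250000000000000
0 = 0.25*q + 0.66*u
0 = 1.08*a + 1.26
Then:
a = -1.17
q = -0.26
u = 0.10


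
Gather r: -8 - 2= -10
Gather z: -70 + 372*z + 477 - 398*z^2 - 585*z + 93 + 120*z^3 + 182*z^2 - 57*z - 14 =120*z^3 - 216*z^2 - 270*z + 486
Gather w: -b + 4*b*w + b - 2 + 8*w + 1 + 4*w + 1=w*(4*b + 12)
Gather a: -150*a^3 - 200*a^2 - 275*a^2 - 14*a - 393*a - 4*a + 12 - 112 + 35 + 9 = -150*a^3 - 475*a^2 - 411*a - 56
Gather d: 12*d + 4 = 12*d + 4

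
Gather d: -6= -6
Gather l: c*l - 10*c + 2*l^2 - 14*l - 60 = -10*c + 2*l^2 + l*(c - 14) - 60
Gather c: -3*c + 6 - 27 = -3*c - 21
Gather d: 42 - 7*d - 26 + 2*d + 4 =20 - 5*d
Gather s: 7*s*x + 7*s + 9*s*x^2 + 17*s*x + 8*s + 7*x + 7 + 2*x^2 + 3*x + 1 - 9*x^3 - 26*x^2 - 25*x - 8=s*(9*x^2 + 24*x + 15) - 9*x^3 - 24*x^2 - 15*x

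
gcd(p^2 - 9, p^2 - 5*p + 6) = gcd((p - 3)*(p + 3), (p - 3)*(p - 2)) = p - 3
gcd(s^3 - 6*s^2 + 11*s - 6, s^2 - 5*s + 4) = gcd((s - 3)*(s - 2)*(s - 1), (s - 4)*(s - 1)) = s - 1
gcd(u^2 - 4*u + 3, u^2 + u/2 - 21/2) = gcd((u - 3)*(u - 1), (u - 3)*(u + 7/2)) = u - 3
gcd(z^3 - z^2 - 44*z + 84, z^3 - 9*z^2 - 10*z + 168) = z - 6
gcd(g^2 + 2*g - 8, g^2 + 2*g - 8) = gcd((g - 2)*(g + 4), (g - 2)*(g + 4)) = g^2 + 2*g - 8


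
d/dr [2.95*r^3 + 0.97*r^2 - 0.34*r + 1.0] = 8.85*r^2 + 1.94*r - 0.34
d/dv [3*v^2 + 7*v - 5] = 6*v + 7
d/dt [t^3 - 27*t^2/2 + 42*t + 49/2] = 3*t^2 - 27*t + 42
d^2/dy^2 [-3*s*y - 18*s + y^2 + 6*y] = 2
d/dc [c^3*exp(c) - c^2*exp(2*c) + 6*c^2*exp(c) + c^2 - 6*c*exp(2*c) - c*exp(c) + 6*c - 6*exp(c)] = c^3*exp(c) - 2*c^2*exp(2*c) + 9*c^2*exp(c) - 14*c*exp(2*c) + 11*c*exp(c) + 2*c - 6*exp(2*c) - 7*exp(c) + 6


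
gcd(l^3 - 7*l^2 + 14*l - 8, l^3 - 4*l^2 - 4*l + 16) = l^2 - 6*l + 8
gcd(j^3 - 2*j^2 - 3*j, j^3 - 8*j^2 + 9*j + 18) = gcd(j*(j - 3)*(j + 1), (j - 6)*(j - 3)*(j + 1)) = j^2 - 2*j - 3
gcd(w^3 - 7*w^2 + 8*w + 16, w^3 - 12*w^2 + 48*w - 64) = w^2 - 8*w + 16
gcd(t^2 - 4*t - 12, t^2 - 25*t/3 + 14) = t - 6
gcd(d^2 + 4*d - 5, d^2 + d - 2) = d - 1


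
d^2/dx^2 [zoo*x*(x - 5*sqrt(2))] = nan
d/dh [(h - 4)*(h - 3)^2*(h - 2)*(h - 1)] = 5*h^4 - 52*h^3 + 195*h^2 - 310*h + 174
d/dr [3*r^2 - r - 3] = 6*r - 1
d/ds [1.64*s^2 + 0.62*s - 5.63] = 3.28*s + 0.62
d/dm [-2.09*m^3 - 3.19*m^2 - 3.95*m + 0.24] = -6.27*m^2 - 6.38*m - 3.95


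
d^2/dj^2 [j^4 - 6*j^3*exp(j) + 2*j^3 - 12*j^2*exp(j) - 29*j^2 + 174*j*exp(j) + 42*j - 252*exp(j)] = -6*j^3*exp(j) - 48*j^2*exp(j) + 12*j^2 + 90*j*exp(j) + 12*j + 72*exp(j) - 58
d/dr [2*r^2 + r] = 4*r + 1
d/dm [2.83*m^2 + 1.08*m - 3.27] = 5.66*m + 1.08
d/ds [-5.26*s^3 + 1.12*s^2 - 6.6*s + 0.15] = -15.78*s^2 + 2.24*s - 6.6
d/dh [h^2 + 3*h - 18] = 2*h + 3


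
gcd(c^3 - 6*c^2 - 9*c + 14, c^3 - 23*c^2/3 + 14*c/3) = c - 7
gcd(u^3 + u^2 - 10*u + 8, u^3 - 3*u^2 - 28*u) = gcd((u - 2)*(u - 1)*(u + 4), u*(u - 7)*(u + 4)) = u + 4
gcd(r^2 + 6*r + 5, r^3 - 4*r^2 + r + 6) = r + 1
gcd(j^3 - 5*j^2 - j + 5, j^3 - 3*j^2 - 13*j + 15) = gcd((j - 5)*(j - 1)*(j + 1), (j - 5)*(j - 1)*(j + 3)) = j^2 - 6*j + 5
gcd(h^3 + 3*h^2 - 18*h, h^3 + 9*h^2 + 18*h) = h^2 + 6*h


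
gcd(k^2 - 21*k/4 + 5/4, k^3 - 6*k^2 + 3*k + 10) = k - 5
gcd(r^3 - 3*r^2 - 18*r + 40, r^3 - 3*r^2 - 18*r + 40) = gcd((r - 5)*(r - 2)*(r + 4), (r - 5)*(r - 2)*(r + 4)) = r^3 - 3*r^2 - 18*r + 40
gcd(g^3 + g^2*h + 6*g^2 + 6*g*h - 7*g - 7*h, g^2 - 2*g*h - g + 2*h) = g - 1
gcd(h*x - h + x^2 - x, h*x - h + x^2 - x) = h*x - h + x^2 - x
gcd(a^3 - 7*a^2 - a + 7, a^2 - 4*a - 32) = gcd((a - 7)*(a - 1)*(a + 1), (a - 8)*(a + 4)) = 1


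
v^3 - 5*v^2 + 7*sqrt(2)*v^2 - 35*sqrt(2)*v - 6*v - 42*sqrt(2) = (v - 6)*(v + 1)*(v + 7*sqrt(2))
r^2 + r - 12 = (r - 3)*(r + 4)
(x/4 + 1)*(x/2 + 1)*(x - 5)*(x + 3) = x^4/8 + x^3/2 - 19*x^2/8 - 53*x/4 - 15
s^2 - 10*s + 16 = (s - 8)*(s - 2)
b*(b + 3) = b^2 + 3*b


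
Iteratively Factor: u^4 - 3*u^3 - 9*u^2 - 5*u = (u - 5)*(u^3 + 2*u^2 + u) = (u - 5)*(u + 1)*(u^2 + u) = (u - 5)*(u + 1)^2*(u)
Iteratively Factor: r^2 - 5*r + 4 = (r - 1)*(r - 4)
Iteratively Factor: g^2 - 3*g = (g - 3)*(g)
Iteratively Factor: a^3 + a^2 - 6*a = (a + 3)*(a^2 - 2*a) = (a - 2)*(a + 3)*(a)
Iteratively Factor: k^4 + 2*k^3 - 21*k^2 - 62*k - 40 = (k + 2)*(k^3 - 21*k - 20) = (k + 1)*(k + 2)*(k^2 - k - 20) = (k - 5)*(k + 1)*(k + 2)*(k + 4)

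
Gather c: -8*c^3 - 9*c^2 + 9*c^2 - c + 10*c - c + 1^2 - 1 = -8*c^3 + 8*c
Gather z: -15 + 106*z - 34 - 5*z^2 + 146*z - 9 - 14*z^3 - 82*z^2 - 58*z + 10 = -14*z^3 - 87*z^2 + 194*z - 48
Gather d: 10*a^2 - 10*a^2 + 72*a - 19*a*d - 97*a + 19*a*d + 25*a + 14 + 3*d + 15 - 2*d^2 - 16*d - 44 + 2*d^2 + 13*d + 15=0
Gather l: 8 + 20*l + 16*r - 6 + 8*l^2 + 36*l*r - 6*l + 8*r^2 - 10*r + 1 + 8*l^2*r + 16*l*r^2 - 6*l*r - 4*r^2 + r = l^2*(8*r + 8) + l*(16*r^2 + 30*r + 14) + 4*r^2 + 7*r + 3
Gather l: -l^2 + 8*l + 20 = -l^2 + 8*l + 20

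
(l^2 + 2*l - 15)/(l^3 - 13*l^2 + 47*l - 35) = (l^2 + 2*l - 15)/(l^3 - 13*l^2 + 47*l - 35)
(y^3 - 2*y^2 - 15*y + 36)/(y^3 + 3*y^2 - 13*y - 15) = (y^2 + y - 12)/(y^2 + 6*y + 5)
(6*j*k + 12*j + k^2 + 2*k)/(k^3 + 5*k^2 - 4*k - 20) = (6*j + k)/(k^2 + 3*k - 10)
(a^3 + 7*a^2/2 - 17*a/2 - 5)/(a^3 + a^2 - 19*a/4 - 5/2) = 2*(a + 5)/(2*a + 5)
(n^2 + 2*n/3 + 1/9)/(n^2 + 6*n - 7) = (9*n^2 + 6*n + 1)/(9*(n^2 + 6*n - 7))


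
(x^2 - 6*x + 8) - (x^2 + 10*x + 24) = -16*x - 16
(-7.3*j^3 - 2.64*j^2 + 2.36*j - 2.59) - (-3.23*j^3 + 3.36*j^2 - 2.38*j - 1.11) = -4.07*j^3 - 6.0*j^2 + 4.74*j - 1.48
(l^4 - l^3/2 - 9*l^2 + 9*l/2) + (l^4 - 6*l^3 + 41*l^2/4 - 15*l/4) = 2*l^4 - 13*l^3/2 + 5*l^2/4 + 3*l/4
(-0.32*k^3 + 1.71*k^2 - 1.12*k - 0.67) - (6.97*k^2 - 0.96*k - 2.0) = -0.32*k^3 - 5.26*k^2 - 0.16*k + 1.33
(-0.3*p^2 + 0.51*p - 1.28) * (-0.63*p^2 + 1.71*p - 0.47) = 0.189*p^4 - 0.8343*p^3 + 1.8195*p^2 - 2.4285*p + 0.6016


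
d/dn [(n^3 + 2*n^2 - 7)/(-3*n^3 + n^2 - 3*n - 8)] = (7*n^4 - 6*n^3 - 93*n^2 - 18*n - 21)/(9*n^6 - 6*n^5 + 19*n^4 + 42*n^3 - 7*n^2 + 48*n + 64)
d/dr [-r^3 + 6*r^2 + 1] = 3*r*(4 - r)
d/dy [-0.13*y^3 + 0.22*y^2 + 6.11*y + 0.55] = -0.39*y^2 + 0.44*y + 6.11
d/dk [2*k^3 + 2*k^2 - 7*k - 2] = 6*k^2 + 4*k - 7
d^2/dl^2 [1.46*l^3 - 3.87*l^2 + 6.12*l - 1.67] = 8.76*l - 7.74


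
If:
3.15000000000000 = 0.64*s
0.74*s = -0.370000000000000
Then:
No Solution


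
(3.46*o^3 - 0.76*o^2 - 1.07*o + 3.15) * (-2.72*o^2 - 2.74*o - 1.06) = -9.4112*o^5 - 7.4132*o^4 + 1.3252*o^3 - 4.8306*o^2 - 7.4968*o - 3.339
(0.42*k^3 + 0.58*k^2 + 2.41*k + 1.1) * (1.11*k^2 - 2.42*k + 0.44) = 0.4662*k^5 - 0.3726*k^4 + 1.4563*k^3 - 4.356*k^2 - 1.6016*k + 0.484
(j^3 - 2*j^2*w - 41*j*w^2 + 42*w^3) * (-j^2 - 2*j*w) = -j^5 + 45*j^3*w^2 + 40*j^2*w^3 - 84*j*w^4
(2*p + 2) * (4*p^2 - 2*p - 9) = 8*p^3 + 4*p^2 - 22*p - 18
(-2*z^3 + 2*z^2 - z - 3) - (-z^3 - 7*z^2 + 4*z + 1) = -z^3 + 9*z^2 - 5*z - 4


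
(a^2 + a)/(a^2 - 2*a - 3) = a/(a - 3)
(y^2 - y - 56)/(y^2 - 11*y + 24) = (y + 7)/(y - 3)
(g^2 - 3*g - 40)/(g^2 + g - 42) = (g^2 - 3*g - 40)/(g^2 + g - 42)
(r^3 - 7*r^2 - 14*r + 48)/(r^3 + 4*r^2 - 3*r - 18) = (r - 8)/(r + 3)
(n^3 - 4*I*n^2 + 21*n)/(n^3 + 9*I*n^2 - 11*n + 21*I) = n*(n - 7*I)/(n^2 + 6*I*n + 7)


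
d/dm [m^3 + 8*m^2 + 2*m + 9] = 3*m^2 + 16*m + 2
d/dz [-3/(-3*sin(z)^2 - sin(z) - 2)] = -3*(6*sin(z) + 1)*cos(z)/(3*sin(z)^2 + sin(z) + 2)^2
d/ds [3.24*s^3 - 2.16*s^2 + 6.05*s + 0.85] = 9.72*s^2 - 4.32*s + 6.05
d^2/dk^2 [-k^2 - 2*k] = -2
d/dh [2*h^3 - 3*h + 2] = 6*h^2 - 3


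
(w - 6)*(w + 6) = w^2 - 36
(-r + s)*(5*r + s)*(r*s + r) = -5*r^3*s - 5*r^3 + 4*r^2*s^2 + 4*r^2*s + r*s^3 + r*s^2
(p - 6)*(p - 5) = p^2 - 11*p + 30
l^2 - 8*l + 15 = (l - 5)*(l - 3)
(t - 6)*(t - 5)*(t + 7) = t^3 - 4*t^2 - 47*t + 210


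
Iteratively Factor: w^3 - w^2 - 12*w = (w + 3)*(w^2 - 4*w) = w*(w + 3)*(w - 4)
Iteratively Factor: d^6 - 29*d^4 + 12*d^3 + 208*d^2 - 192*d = (d - 4)*(d^5 + 4*d^4 - 13*d^3 - 40*d^2 + 48*d) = (d - 4)*(d - 1)*(d^4 + 5*d^3 - 8*d^2 - 48*d) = d*(d - 4)*(d - 1)*(d^3 + 5*d^2 - 8*d - 48) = d*(d - 4)*(d - 1)*(d + 4)*(d^2 + d - 12) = d*(d - 4)*(d - 3)*(d - 1)*(d + 4)*(d + 4)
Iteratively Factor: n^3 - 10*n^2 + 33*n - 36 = (n - 3)*(n^2 - 7*n + 12) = (n - 4)*(n - 3)*(n - 3)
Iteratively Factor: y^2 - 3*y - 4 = (y + 1)*(y - 4)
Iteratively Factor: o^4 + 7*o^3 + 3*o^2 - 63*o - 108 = (o + 3)*(o^3 + 4*o^2 - 9*o - 36) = (o + 3)*(o + 4)*(o^2 - 9) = (o + 3)^2*(o + 4)*(o - 3)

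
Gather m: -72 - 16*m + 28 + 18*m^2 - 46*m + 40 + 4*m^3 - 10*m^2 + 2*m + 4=4*m^3 + 8*m^2 - 60*m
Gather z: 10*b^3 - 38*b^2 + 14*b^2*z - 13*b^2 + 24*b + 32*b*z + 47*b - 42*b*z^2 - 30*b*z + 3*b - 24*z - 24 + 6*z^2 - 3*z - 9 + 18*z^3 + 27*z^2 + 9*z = 10*b^3 - 51*b^2 + 74*b + 18*z^3 + z^2*(33 - 42*b) + z*(14*b^2 + 2*b - 18) - 33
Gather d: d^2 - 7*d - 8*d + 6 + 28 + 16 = d^2 - 15*d + 50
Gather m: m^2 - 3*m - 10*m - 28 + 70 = m^2 - 13*m + 42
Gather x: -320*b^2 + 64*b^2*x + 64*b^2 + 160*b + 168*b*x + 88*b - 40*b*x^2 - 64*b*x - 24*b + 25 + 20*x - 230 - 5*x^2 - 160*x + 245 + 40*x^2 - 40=-256*b^2 + 224*b + x^2*(35 - 40*b) + x*(64*b^2 + 104*b - 140)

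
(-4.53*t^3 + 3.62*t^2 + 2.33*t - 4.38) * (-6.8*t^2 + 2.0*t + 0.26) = 30.804*t^5 - 33.676*t^4 - 9.7818*t^3 + 35.3852*t^2 - 8.1542*t - 1.1388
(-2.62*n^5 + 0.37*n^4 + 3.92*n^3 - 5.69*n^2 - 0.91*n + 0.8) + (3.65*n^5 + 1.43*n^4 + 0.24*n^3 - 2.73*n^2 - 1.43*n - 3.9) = 1.03*n^5 + 1.8*n^4 + 4.16*n^3 - 8.42*n^2 - 2.34*n - 3.1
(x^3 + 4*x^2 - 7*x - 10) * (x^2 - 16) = x^5 + 4*x^4 - 23*x^3 - 74*x^2 + 112*x + 160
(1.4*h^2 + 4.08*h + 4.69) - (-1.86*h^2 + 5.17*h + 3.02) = 3.26*h^2 - 1.09*h + 1.67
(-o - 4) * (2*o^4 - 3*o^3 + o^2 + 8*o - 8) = -2*o^5 - 5*o^4 + 11*o^3 - 12*o^2 - 24*o + 32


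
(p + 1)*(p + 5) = p^2 + 6*p + 5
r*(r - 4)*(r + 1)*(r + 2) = r^4 - r^3 - 10*r^2 - 8*r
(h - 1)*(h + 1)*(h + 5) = h^3 + 5*h^2 - h - 5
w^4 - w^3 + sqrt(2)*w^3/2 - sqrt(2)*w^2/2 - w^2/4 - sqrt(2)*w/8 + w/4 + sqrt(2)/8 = (w - 1)*(w - 1/2)*(w + 1/2)*(w + sqrt(2)/2)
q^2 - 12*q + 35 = (q - 7)*(q - 5)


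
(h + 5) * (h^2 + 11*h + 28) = h^3 + 16*h^2 + 83*h + 140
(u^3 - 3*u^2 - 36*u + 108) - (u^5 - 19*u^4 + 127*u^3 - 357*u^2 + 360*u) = -u^5 + 19*u^4 - 126*u^3 + 354*u^2 - 396*u + 108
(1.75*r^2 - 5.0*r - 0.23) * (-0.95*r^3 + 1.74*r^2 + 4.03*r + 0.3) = -1.6625*r^5 + 7.795*r^4 - 1.429*r^3 - 20.0252*r^2 - 2.4269*r - 0.069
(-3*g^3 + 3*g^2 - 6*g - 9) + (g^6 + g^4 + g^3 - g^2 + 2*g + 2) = g^6 + g^4 - 2*g^3 + 2*g^2 - 4*g - 7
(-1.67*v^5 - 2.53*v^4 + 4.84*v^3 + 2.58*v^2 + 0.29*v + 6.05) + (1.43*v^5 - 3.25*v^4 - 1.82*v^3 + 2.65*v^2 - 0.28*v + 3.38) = -0.24*v^5 - 5.78*v^4 + 3.02*v^3 + 5.23*v^2 + 0.00999999999999995*v + 9.43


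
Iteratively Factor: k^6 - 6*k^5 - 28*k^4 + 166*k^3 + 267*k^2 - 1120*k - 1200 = (k + 4)*(k^5 - 10*k^4 + 12*k^3 + 118*k^2 - 205*k - 300) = (k + 3)*(k + 4)*(k^4 - 13*k^3 + 51*k^2 - 35*k - 100) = (k - 5)*(k + 3)*(k + 4)*(k^3 - 8*k^2 + 11*k + 20) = (k - 5)*(k - 4)*(k + 3)*(k + 4)*(k^2 - 4*k - 5) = (k - 5)^2*(k - 4)*(k + 3)*(k + 4)*(k + 1)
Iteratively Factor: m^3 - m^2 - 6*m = (m + 2)*(m^2 - 3*m) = m*(m + 2)*(m - 3)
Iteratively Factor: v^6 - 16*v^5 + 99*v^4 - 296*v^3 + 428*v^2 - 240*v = (v - 2)*(v^5 - 14*v^4 + 71*v^3 - 154*v^2 + 120*v) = v*(v - 2)*(v^4 - 14*v^3 + 71*v^2 - 154*v + 120) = v*(v - 4)*(v - 2)*(v^3 - 10*v^2 + 31*v - 30) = v*(v - 4)*(v - 3)*(v - 2)*(v^2 - 7*v + 10) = v*(v - 5)*(v - 4)*(v - 3)*(v - 2)*(v - 2)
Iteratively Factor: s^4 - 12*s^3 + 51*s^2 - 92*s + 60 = (s - 3)*(s^3 - 9*s^2 + 24*s - 20) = (s - 3)*(s - 2)*(s^2 - 7*s + 10) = (s - 5)*(s - 3)*(s - 2)*(s - 2)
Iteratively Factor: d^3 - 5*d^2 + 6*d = (d - 3)*(d^2 - 2*d) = d*(d - 3)*(d - 2)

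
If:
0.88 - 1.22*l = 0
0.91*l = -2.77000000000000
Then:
No Solution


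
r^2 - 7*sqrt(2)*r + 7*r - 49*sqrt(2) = (r + 7)*(r - 7*sqrt(2))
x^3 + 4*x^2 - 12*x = x*(x - 2)*(x + 6)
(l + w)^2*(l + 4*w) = l^3 + 6*l^2*w + 9*l*w^2 + 4*w^3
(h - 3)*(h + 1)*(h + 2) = h^3 - 7*h - 6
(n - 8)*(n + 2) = n^2 - 6*n - 16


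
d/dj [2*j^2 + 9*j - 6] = 4*j + 9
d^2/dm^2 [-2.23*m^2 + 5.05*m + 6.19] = -4.46000000000000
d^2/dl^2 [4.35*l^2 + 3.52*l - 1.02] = 8.70000000000000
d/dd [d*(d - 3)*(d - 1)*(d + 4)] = 4*d^3 - 26*d + 12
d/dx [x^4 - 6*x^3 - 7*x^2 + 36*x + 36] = 4*x^3 - 18*x^2 - 14*x + 36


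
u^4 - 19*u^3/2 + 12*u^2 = u^2*(u - 8)*(u - 3/2)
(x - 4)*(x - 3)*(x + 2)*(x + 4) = x^4 - x^3 - 22*x^2 + 16*x + 96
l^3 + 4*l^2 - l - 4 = (l - 1)*(l + 1)*(l + 4)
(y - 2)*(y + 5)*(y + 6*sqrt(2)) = y^3 + 3*y^2 + 6*sqrt(2)*y^2 - 10*y + 18*sqrt(2)*y - 60*sqrt(2)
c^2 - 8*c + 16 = (c - 4)^2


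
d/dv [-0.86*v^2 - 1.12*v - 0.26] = -1.72*v - 1.12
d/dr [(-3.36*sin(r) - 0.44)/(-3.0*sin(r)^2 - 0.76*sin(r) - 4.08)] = (-10.08*sin(r)^2 - 2.64*sin(r) + 13.3744)*cos(r)/(9.0*sin(r)^4 + 4.56*sin(r)^3 + 25.0576*sin(r)^2 + 6.2016*sin(r) + 16.6464)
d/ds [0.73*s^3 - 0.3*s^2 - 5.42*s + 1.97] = 2.19*s^2 - 0.6*s - 5.42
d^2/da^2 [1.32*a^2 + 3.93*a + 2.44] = 2.64000000000000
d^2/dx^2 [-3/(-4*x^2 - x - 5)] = 6*(-16*x^2 - 4*x + (8*x + 1)^2 - 20)/(4*x^2 + x + 5)^3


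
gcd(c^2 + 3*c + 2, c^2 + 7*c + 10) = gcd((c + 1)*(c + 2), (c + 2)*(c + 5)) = c + 2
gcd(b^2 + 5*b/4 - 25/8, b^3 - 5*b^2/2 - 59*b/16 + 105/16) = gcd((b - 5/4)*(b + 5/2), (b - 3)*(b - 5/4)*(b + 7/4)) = b - 5/4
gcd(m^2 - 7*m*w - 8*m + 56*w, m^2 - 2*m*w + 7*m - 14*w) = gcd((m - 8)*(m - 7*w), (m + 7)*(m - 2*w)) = 1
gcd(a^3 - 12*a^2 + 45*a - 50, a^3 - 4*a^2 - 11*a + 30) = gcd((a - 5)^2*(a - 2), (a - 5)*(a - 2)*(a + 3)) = a^2 - 7*a + 10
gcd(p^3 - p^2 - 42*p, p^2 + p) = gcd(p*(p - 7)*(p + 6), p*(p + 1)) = p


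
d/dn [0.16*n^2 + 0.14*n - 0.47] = 0.32*n + 0.14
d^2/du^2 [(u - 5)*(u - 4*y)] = 2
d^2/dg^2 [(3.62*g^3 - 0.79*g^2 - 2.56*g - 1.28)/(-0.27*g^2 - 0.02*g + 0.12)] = (4.44089209850063e-16*g^5 - 5.55111512312578e-17*g^4 + 0.127244000000001*g^3 + 0.765576*g^2 + 0.226368*g + 0.119008)/(0.019683*g^6 + 0.004374*g^5 - 0.02592*g^4 - 0.00388*g^3 + 0.01152*g^2 + 0.000864*g - 0.001728)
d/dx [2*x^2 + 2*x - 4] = 4*x + 2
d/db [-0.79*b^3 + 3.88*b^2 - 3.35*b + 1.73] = -2.37*b^2 + 7.76*b - 3.35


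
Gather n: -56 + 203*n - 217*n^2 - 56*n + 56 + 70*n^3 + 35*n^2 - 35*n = 70*n^3 - 182*n^2 + 112*n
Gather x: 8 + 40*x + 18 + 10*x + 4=50*x + 30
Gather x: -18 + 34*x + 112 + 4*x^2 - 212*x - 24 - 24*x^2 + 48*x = -20*x^2 - 130*x + 70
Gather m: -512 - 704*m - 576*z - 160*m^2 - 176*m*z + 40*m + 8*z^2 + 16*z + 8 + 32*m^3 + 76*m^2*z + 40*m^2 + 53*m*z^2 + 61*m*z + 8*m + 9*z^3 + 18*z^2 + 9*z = 32*m^3 + m^2*(76*z - 120) + m*(53*z^2 - 115*z - 656) + 9*z^3 + 26*z^2 - 551*z - 504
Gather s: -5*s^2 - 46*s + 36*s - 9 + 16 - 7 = -5*s^2 - 10*s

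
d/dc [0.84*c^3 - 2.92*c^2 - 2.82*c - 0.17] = 2.52*c^2 - 5.84*c - 2.82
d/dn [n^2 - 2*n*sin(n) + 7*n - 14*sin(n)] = -2*n*cos(n) + 2*n - 2*sin(n) - 14*cos(n) + 7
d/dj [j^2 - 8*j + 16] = 2*j - 8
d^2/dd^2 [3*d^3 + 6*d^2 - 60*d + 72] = 18*d + 12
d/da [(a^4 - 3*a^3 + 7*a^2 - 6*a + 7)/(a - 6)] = (3*a^4 - 30*a^3 + 61*a^2 - 84*a + 29)/(a^2 - 12*a + 36)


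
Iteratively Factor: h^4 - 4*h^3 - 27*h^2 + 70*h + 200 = (h + 2)*(h^3 - 6*h^2 - 15*h + 100) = (h - 5)*(h + 2)*(h^2 - h - 20) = (h - 5)^2*(h + 2)*(h + 4)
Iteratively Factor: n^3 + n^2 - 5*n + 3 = (n + 3)*(n^2 - 2*n + 1) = (n - 1)*(n + 3)*(n - 1)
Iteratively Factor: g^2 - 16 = (g + 4)*(g - 4)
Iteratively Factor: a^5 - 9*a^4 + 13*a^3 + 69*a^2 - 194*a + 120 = (a - 4)*(a^4 - 5*a^3 - 7*a^2 + 41*a - 30) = (a - 4)*(a - 2)*(a^3 - 3*a^2 - 13*a + 15) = (a - 4)*(a - 2)*(a + 3)*(a^2 - 6*a + 5) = (a - 5)*(a - 4)*(a - 2)*(a + 3)*(a - 1)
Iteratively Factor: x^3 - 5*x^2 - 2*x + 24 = (x - 4)*(x^2 - x - 6) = (x - 4)*(x - 3)*(x + 2)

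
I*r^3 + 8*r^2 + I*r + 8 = (r - 8*I)*(r + I)*(I*r + 1)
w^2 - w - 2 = (w - 2)*(w + 1)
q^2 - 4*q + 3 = (q - 3)*(q - 1)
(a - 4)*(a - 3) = a^2 - 7*a + 12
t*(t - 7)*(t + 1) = t^3 - 6*t^2 - 7*t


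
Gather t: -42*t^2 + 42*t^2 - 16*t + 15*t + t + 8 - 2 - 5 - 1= 0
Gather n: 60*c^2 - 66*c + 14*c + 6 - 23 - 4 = 60*c^2 - 52*c - 21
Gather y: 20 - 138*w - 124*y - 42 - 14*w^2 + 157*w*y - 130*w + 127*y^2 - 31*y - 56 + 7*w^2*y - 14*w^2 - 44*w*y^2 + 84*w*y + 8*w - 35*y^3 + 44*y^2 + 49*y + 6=-28*w^2 - 260*w - 35*y^3 + y^2*(171 - 44*w) + y*(7*w^2 + 241*w - 106) - 72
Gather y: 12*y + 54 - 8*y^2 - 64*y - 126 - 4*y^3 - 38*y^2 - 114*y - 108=-4*y^3 - 46*y^2 - 166*y - 180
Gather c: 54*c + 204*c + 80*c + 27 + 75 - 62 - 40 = 338*c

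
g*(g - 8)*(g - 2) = g^3 - 10*g^2 + 16*g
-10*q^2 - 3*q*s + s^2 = (-5*q + s)*(2*q + s)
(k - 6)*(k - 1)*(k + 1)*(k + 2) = k^4 - 4*k^3 - 13*k^2 + 4*k + 12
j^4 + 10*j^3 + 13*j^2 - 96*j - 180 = (j - 3)*(j + 2)*(j + 5)*(j + 6)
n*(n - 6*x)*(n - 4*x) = n^3 - 10*n^2*x + 24*n*x^2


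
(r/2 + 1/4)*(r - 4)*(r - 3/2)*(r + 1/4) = r^4/2 - 19*r^3/8 + r^2 + 61*r/32 + 3/8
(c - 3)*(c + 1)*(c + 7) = c^3 + 5*c^2 - 17*c - 21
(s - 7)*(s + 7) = s^2 - 49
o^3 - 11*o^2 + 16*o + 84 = (o - 7)*(o - 6)*(o + 2)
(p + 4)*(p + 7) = p^2 + 11*p + 28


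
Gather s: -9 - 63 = -72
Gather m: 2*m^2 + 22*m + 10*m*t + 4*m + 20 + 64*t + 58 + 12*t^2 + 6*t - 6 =2*m^2 + m*(10*t + 26) + 12*t^2 + 70*t + 72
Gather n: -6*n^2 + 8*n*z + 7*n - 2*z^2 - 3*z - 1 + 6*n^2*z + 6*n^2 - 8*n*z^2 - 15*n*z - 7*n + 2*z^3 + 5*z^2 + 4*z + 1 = 6*n^2*z + n*(-8*z^2 - 7*z) + 2*z^3 + 3*z^2 + z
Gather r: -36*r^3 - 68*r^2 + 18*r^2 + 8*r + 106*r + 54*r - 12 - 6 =-36*r^3 - 50*r^2 + 168*r - 18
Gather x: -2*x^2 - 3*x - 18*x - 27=-2*x^2 - 21*x - 27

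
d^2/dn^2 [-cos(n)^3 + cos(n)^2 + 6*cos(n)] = -21*cos(n)/4 - 2*cos(2*n) + 9*cos(3*n)/4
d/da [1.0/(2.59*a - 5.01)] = -2.59/(2.59*a - 5.01)^2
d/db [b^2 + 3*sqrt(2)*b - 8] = 2*b + 3*sqrt(2)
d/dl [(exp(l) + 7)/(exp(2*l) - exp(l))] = (-exp(2*l) - 14*exp(l) + 7)*exp(-l)/(exp(2*l) - 2*exp(l) + 1)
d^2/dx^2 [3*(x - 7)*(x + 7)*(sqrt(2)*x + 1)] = 18*sqrt(2)*x + 6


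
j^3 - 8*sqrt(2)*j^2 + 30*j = j*(j - 5*sqrt(2))*(j - 3*sqrt(2))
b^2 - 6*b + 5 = (b - 5)*(b - 1)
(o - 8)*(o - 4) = o^2 - 12*o + 32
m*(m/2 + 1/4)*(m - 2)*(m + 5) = m^4/2 + 7*m^3/4 - 17*m^2/4 - 5*m/2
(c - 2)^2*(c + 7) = c^3 + 3*c^2 - 24*c + 28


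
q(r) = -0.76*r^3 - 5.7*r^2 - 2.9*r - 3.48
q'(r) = -2.28*r^2 - 11.4*r - 2.9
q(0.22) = -4.40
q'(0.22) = -5.52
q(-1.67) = -10.99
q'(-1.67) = 9.78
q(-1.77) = -11.99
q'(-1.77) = 10.13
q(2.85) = -75.64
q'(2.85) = -53.91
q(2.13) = -42.86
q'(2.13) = -37.53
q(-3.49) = -30.48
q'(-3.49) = 9.12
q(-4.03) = -34.62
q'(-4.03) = 6.01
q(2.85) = -75.64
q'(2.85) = -53.91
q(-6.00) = -27.12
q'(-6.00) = -16.58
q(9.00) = -1045.32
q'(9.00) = -290.18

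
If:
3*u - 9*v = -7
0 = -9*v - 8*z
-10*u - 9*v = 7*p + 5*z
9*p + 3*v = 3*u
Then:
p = -749/2739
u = -175/2739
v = 2072/2739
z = -777/913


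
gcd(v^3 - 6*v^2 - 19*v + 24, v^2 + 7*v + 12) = v + 3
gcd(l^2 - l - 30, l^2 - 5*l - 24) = 1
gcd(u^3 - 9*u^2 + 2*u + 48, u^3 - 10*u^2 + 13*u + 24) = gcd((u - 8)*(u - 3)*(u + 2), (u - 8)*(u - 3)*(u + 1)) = u^2 - 11*u + 24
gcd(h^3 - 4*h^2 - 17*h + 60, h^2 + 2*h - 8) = h + 4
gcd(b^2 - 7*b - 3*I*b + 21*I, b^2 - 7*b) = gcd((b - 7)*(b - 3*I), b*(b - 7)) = b - 7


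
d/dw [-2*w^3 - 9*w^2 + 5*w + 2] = -6*w^2 - 18*w + 5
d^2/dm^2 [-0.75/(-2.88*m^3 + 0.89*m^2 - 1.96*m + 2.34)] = ((1.335 - 12.96*m)*(2.88*m^3 - 0.89*m^2 + 1.96*m - 2.34) + 0.75*(8.64*m^2 - 1.78*m + 1.96)*(17.28*m^2 - 3.56*m + 3.92))/(2.88*m^3 - 0.89*m^2 + 1.96*m - 2.34)^3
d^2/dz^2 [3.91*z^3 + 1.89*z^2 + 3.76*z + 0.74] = 23.46*z + 3.78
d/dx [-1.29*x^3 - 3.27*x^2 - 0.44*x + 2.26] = -3.87*x^2 - 6.54*x - 0.44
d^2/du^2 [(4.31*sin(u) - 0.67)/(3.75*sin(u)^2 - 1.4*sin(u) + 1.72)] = (-60.609375*sin(u)^5 + 15.06*sin(u)^4 + 277.46325*sin(u)^3 - 82.88253*sin(u)^2 - 156.829344*sin(u) + 26.77356)/(52.734375*sin(u)^6 - 59.0625*sin(u)^5 + 94.6125*sin(u)^4 - 56.924*sin(u)^3 + 43.3956*sin(u)^2 - 12.42528*sin(u) + 5.088448)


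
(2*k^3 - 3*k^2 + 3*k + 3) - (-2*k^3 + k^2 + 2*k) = 4*k^3 - 4*k^2 + k + 3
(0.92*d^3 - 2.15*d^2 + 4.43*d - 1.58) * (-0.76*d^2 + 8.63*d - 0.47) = -0.6992*d^5 + 9.5736*d^4 - 22.3537*d^3 + 40.4422*d^2 - 15.7175*d + 0.7426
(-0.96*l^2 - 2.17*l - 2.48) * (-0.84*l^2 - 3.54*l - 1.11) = 0.8064*l^4 + 5.2212*l^3 + 10.8306*l^2 + 11.1879*l + 2.7528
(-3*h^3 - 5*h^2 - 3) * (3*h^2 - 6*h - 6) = -9*h^5 + 3*h^4 + 48*h^3 + 21*h^2 + 18*h + 18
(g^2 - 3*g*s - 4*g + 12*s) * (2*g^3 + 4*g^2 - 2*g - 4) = 2*g^5 - 6*g^4*s - 4*g^4 + 12*g^3*s - 18*g^3 + 54*g^2*s + 4*g^2 - 12*g*s + 16*g - 48*s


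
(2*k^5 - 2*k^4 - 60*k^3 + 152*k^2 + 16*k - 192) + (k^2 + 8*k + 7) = 2*k^5 - 2*k^4 - 60*k^3 + 153*k^2 + 24*k - 185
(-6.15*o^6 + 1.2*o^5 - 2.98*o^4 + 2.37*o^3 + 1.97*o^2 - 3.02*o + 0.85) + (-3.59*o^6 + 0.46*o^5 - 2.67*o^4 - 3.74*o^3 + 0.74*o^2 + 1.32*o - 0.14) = -9.74*o^6 + 1.66*o^5 - 5.65*o^4 - 1.37*o^3 + 2.71*o^2 - 1.7*o + 0.71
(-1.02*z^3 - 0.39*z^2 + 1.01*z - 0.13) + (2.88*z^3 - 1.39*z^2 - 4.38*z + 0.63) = 1.86*z^3 - 1.78*z^2 - 3.37*z + 0.5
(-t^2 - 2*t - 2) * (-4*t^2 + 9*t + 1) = 4*t^4 - t^3 - 11*t^2 - 20*t - 2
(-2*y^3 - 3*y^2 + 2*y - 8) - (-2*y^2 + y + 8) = -2*y^3 - y^2 + y - 16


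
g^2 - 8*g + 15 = (g - 5)*(g - 3)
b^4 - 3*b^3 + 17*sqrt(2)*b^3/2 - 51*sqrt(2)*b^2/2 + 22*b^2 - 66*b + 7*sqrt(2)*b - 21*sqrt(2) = (b - 3)*(b + sqrt(2)/2)*(b + sqrt(2))*(b + 7*sqrt(2))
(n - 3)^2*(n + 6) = n^3 - 27*n + 54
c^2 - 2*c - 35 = (c - 7)*(c + 5)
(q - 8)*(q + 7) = q^2 - q - 56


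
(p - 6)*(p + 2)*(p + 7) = p^3 + 3*p^2 - 40*p - 84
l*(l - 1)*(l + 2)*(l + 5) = l^4 + 6*l^3 + 3*l^2 - 10*l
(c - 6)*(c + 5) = c^2 - c - 30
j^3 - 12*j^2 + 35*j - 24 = (j - 8)*(j - 3)*(j - 1)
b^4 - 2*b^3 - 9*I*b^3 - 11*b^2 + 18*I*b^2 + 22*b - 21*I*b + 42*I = (b - 2)*(b - 7*I)*(b - 3*I)*(b + I)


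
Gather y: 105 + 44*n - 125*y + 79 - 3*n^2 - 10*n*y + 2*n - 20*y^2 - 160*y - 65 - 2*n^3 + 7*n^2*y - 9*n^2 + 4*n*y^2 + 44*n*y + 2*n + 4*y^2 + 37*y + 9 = -2*n^3 - 12*n^2 + 48*n + y^2*(4*n - 16) + y*(7*n^2 + 34*n - 248) + 128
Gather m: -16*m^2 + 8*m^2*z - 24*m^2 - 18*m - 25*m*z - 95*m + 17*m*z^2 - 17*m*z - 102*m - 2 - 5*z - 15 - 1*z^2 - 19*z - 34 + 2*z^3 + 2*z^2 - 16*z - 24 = m^2*(8*z - 40) + m*(17*z^2 - 42*z - 215) + 2*z^3 + z^2 - 40*z - 75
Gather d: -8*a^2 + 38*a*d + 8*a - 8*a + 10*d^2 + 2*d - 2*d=-8*a^2 + 38*a*d + 10*d^2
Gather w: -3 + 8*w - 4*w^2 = -4*w^2 + 8*w - 3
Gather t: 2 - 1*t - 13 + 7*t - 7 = 6*t - 18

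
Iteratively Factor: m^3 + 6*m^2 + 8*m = (m + 2)*(m^2 + 4*m) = m*(m + 2)*(m + 4)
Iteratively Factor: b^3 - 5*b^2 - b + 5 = (b - 1)*(b^2 - 4*b - 5) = (b - 1)*(b + 1)*(b - 5)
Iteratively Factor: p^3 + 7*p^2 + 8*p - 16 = (p - 1)*(p^2 + 8*p + 16) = (p - 1)*(p + 4)*(p + 4)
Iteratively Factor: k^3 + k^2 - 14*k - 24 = (k + 2)*(k^2 - k - 12) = (k + 2)*(k + 3)*(k - 4)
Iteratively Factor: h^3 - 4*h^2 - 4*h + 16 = (h + 2)*(h^2 - 6*h + 8) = (h - 2)*(h + 2)*(h - 4)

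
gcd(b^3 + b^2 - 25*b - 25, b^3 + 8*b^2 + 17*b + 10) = b^2 + 6*b + 5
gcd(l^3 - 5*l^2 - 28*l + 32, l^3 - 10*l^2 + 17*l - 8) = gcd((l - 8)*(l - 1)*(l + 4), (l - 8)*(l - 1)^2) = l^2 - 9*l + 8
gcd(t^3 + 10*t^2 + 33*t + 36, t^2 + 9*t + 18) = t + 3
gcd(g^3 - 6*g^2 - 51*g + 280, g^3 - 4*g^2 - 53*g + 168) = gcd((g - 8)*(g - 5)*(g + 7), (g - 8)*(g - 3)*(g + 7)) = g^2 - g - 56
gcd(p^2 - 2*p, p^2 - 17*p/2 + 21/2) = 1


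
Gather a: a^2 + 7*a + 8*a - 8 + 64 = a^2 + 15*a + 56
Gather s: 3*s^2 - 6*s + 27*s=3*s^2 + 21*s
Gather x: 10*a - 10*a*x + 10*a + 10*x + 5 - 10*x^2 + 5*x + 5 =20*a - 10*x^2 + x*(15 - 10*a) + 10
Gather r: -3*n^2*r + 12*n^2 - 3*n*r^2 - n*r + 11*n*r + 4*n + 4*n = 12*n^2 - 3*n*r^2 + 8*n + r*(-3*n^2 + 10*n)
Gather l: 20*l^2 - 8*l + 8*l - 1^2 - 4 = 20*l^2 - 5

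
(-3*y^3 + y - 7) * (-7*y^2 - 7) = 21*y^5 + 14*y^3 + 49*y^2 - 7*y + 49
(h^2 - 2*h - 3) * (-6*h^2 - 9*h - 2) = -6*h^4 + 3*h^3 + 34*h^2 + 31*h + 6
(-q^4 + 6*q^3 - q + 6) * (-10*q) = 10*q^5 - 60*q^4 + 10*q^2 - 60*q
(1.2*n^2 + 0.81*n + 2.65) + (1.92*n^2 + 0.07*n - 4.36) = 3.12*n^2 + 0.88*n - 1.71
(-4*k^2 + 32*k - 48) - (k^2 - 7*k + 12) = -5*k^2 + 39*k - 60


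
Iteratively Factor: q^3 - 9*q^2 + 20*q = (q)*(q^2 - 9*q + 20) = q*(q - 5)*(q - 4)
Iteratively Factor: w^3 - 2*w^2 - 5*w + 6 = (w + 2)*(w^2 - 4*w + 3) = (w - 1)*(w + 2)*(w - 3)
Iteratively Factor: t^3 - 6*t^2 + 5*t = (t - 1)*(t^2 - 5*t) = (t - 5)*(t - 1)*(t)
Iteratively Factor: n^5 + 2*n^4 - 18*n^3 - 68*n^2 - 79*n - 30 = (n + 3)*(n^4 - n^3 - 15*n^2 - 23*n - 10) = (n + 2)*(n + 3)*(n^3 - 3*n^2 - 9*n - 5) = (n + 1)*(n + 2)*(n + 3)*(n^2 - 4*n - 5) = (n + 1)^2*(n + 2)*(n + 3)*(n - 5)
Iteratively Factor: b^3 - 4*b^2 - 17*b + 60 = (b - 3)*(b^2 - b - 20) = (b - 5)*(b - 3)*(b + 4)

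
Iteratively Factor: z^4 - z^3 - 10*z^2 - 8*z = (z - 4)*(z^3 + 3*z^2 + 2*z) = (z - 4)*(z + 1)*(z^2 + 2*z) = z*(z - 4)*(z + 1)*(z + 2)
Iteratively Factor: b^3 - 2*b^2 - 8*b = (b + 2)*(b^2 - 4*b) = b*(b + 2)*(b - 4)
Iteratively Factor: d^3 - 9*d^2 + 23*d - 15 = (d - 1)*(d^2 - 8*d + 15) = (d - 5)*(d - 1)*(d - 3)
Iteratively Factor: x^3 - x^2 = (x)*(x^2 - x) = x^2*(x - 1)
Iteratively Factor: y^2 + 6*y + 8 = (y + 2)*(y + 4)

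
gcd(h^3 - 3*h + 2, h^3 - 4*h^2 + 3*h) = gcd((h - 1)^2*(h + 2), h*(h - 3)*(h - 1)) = h - 1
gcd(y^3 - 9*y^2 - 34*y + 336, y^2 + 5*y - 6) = y + 6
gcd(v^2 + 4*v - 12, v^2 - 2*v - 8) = 1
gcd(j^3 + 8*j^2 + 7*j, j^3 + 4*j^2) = j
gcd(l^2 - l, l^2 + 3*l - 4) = l - 1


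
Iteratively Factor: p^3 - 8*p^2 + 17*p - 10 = (p - 2)*(p^2 - 6*p + 5) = (p - 5)*(p - 2)*(p - 1)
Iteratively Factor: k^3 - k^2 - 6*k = (k)*(k^2 - k - 6) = k*(k - 3)*(k + 2)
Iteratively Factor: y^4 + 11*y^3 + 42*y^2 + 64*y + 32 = (y + 1)*(y^3 + 10*y^2 + 32*y + 32) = (y + 1)*(y + 4)*(y^2 + 6*y + 8) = (y + 1)*(y + 2)*(y + 4)*(y + 4)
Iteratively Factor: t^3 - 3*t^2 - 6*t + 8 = (t + 2)*(t^2 - 5*t + 4) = (t - 4)*(t + 2)*(t - 1)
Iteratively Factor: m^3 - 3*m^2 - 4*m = (m - 4)*(m^2 + m) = (m - 4)*(m + 1)*(m)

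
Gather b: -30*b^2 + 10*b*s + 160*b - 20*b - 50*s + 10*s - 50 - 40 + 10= -30*b^2 + b*(10*s + 140) - 40*s - 80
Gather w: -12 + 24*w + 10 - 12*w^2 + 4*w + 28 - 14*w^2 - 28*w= 26 - 26*w^2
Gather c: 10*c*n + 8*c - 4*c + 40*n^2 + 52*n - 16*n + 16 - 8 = c*(10*n + 4) + 40*n^2 + 36*n + 8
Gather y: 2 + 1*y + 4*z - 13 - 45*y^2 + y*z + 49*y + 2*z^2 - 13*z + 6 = -45*y^2 + y*(z + 50) + 2*z^2 - 9*z - 5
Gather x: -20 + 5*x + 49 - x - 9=4*x + 20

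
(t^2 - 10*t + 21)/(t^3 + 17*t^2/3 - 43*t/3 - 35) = 3*(t - 7)/(3*t^2 + 26*t + 35)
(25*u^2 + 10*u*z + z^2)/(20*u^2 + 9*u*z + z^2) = (5*u + z)/(4*u + z)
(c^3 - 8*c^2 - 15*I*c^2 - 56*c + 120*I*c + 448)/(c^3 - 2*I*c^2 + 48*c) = (c^2 - c*(8 + 7*I) + 56*I)/(c*(c + 6*I))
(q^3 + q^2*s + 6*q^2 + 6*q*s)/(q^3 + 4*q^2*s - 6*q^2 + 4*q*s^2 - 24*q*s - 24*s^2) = q*(q^2 + q*s + 6*q + 6*s)/(q^3 + 4*q^2*s - 6*q^2 + 4*q*s^2 - 24*q*s - 24*s^2)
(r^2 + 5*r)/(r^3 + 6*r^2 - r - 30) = r/(r^2 + r - 6)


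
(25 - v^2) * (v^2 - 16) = -v^4 + 41*v^2 - 400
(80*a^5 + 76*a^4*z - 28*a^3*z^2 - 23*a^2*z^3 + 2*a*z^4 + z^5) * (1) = 80*a^5 + 76*a^4*z - 28*a^3*z^2 - 23*a^2*z^3 + 2*a*z^4 + z^5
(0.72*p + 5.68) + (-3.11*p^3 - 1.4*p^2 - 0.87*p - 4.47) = -3.11*p^3 - 1.4*p^2 - 0.15*p + 1.21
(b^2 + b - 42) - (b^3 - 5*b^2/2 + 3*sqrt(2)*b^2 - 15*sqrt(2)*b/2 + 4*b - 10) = -b^3 - 3*sqrt(2)*b^2 + 7*b^2/2 - 3*b + 15*sqrt(2)*b/2 - 32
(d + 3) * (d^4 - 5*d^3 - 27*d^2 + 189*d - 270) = d^5 - 2*d^4 - 42*d^3 + 108*d^2 + 297*d - 810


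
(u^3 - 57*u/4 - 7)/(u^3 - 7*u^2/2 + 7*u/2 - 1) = (4*u^3 - 57*u - 28)/(2*(2*u^3 - 7*u^2 + 7*u - 2))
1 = 1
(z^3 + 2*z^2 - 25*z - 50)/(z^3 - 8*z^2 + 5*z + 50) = (z + 5)/(z - 5)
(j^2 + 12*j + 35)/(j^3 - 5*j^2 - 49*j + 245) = (j + 5)/(j^2 - 12*j + 35)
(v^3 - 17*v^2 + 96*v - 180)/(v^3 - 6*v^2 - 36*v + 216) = (v - 5)/(v + 6)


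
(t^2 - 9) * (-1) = 9 - t^2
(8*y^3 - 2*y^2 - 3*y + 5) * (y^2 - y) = 8*y^5 - 10*y^4 - y^3 + 8*y^2 - 5*y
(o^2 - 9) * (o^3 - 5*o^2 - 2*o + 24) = o^5 - 5*o^4 - 11*o^3 + 69*o^2 + 18*o - 216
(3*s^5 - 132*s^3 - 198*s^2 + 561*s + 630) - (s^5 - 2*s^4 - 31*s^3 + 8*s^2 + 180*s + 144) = 2*s^5 + 2*s^4 - 101*s^3 - 206*s^2 + 381*s + 486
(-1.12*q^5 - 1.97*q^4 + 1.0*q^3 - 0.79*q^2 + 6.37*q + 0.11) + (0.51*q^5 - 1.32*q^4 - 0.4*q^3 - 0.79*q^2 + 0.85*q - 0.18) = -0.61*q^5 - 3.29*q^4 + 0.6*q^3 - 1.58*q^2 + 7.22*q - 0.07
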